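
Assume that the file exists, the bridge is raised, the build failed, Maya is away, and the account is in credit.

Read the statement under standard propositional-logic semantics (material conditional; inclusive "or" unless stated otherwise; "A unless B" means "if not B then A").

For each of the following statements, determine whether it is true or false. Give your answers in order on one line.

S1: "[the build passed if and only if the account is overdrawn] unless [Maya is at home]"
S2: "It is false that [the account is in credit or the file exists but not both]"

S1 T, S2 T

Let R = "the build passed" (False), U = "the account is overdrawn" (False), S = "Maya is at home" (False), P = "the file exists" (True).

S1: Parsed as (R iff U) or S

R iff U = False iff False = True
(R iff U) or S = True or False = True
Hence S1 is true.

S2: Parsed as not (not U xor P)

not U = not False = True
not U xor P = True xor True = False
not (not U xor P) = not False = True
Thus S2 is true.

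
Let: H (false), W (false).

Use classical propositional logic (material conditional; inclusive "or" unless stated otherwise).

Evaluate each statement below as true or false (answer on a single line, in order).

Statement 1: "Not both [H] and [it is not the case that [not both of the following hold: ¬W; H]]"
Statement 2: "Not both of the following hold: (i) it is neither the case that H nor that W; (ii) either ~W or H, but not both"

Statement 1: This is H ↑ ¬(¬W ↑ H).

¬W = ¬F = T
¬W ↑ H = T ↑ F = T
¬(¬W ↑ H) = ¬T = F
H ↑ ¬(¬W ↑ H) = F ↑ F = T
So Statement 1 is true.

Statement 2: Formalization: (H ↓ W) ↑ (¬W ⊕ H)

H ↓ W = F ↓ F = T
¬W = ¬F = T
¬W ⊕ H = T ⊕ F = T
(H ↓ W) ↑ (¬W ⊕ H) = T ↑ T = F
Hence Statement 2 is false.

Statement 1 T; Statement 2 F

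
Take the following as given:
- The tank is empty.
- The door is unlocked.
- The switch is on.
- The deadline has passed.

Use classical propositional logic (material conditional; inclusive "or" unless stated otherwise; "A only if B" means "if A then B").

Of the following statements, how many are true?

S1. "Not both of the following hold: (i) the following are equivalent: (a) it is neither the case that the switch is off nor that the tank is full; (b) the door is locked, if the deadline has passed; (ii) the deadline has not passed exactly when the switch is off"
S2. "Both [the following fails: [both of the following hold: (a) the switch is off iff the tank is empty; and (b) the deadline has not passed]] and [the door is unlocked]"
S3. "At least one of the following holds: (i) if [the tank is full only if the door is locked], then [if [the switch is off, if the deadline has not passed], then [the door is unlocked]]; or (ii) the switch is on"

3

Let K = "the switch is on" (T), M = "the tank is full" (F), S = "the deadline has passed" (T), U = "the door is locked" (F).

S1: In symbols: ((¬K ↓ M) ↔ (S → U)) ↑ (¬S ↔ ¬K)

¬K = ¬T = F
¬K ↓ M = F ↓ F = T
S → U = T → F = F
(¬K ↓ M) ↔ (S → U) = T ↔ F = F
¬S = ¬T = F
¬K = ¬T = F
¬S ↔ ¬K = F ↔ F = T
((¬K ↓ M) ↔ (S → U)) ↑ (¬S ↔ ¬K) = F ↑ T = T
Thus S1 is true.

S2: This is ¬((¬K ↔ ¬M) ∧ ¬S) ∧ ¬U.

¬K = ¬T = F
¬M = ¬F = T
¬K ↔ ¬M = F ↔ T = F
¬S = ¬T = F
(¬K ↔ ¬M) ∧ ¬S = F ∧ F = F
¬((¬K ↔ ¬M) ∧ ¬S) = ¬F = T
¬U = ¬F = T
¬((¬K ↔ ¬M) ∧ ¬S) ∧ ¬U = T ∧ T = T
Hence S2 is true.

S3: Formalization: ((M → U) → ((¬S → ¬K) → ¬U)) ∨ K

M → U = F → F = T
¬S = ¬T = F
¬K = ¬T = F
¬S → ¬K = F → F = T
¬U = ¬F = T
(¬S → ¬K) → ¬U = T → T = T
(M → U) → ((¬S → ¬K) → ¬U) = T → T = T
((M → U) → ((¬S → ¬K) → ¬U)) ∨ K = T ∨ T = T
Hence S3 is true.

True statements: 3 (S1, S2, S3).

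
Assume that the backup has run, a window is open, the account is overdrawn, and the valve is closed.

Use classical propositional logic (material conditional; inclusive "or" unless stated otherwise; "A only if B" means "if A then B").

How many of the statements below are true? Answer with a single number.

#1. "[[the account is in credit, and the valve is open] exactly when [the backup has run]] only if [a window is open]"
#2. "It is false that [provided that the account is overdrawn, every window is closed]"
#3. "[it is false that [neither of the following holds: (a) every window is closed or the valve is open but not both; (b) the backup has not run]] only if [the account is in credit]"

Let R = "the account is overdrawn" (True), S = "the valve is open" (False), P = "the backup has run" (True), Q = "a window is open" (True).

#1: This is ((not R and S) iff P) -> Q.

not R = not True = False
not R and S = False and False = False
(not R and S) iff P = False iff True = False
((not R and S) iff P) -> Q = False -> True = True
So #1 is true.

#2: This is not (R -> not Q).

not Q = not True = False
R -> not Q = True -> False = False
not (R -> not Q) = not False = True
Hence #2 is true.

#3: Parsed as not ((not Q xor S) nor not P) -> not R

not Q = not True = False
not Q xor S = False xor False = False
not P = not True = False
(not Q xor S) nor not P = False nor False = True
not ((not Q xor S) nor not P) = not True = False
not R = not True = False
not ((not Q xor S) nor not P) -> not R = False -> False = True
Hence #3 is true.

3 of the 3 statements are true (#1, #2, #3).

3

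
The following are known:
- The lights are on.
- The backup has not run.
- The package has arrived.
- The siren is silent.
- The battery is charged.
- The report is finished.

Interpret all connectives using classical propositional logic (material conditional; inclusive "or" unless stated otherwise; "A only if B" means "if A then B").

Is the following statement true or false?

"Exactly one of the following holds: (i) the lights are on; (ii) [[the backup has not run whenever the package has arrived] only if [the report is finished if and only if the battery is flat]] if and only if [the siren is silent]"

true

Let P = "the lights are on" (T), R = "the package has arrived" (T), Q = "the backup has run" (F), V = "the report is finished" (T), U = "the battery is charged" (T), S = "the siren is sounding" (F).
Parsed as P ⊕ (((R → ¬Q) → (V ↔ ¬U)) ↔ ¬S)

¬Q = ¬F = T
R → ¬Q = T → T = T
¬U = ¬T = F
V ↔ ¬U = T ↔ F = F
(R → ¬Q) → (V ↔ ¬U) = T → F = F
¬S = ¬F = T
((R → ¬Q) → (V ↔ ¬U)) ↔ ¬S = F ↔ T = F
P ⊕ (((R → ¬Q) → (V ↔ ¬U)) ↔ ¬S) = T ⊕ F = T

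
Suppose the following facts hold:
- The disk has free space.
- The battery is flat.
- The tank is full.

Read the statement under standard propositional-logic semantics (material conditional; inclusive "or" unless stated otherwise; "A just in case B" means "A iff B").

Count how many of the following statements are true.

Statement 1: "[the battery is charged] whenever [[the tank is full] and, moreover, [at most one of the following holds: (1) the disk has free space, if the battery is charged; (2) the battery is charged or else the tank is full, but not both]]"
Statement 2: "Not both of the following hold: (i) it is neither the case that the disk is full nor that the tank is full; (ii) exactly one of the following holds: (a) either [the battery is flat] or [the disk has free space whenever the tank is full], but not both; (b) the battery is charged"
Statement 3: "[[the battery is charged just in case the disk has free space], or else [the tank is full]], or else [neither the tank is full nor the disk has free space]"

3

Let V = "the tank is full" (T), H = "the battery is charged" (F), S = "the disk is full" (F).

Statement 1: Formalization: (V ∧ ((H → ¬S) ↑ (H ⊕ V))) → H

¬S = ¬F = T
H → ¬S = F → T = T
H ⊕ V = F ⊕ T = T
(H → ¬S) ↑ (H ⊕ V) = T ↑ T = F
V ∧ ((H → ¬S) ↑ (H ⊕ V)) = T ∧ F = F
(V ∧ ((H → ¬S) ↑ (H ⊕ V))) → H = F → F = T
So Statement 1 is true.

Statement 2: Formalization: (S ↓ V) ↑ ((¬H ⊕ (V → ¬S)) ⊕ H)

S ↓ V = F ↓ T = F
¬H = ¬F = T
¬S = ¬F = T
V → ¬S = T → T = T
¬H ⊕ (V → ¬S) = T ⊕ T = F
(¬H ⊕ (V → ¬S)) ⊕ H = F ⊕ F = F
(S ↓ V) ↑ ((¬H ⊕ (V → ¬S)) ⊕ H) = F ↑ F = T
Thus Statement 2 is true.

Statement 3: Parsed as ((H ↔ ¬S) ∨ V) ∨ (V ↓ ¬S)

¬S = ¬F = T
H ↔ ¬S = F ↔ T = F
(H ↔ ¬S) ∨ V = F ∨ T = T
¬S = ¬F = T
V ↓ ¬S = T ↓ T = F
((H ↔ ¬S) ∨ V) ∨ (V ↓ ¬S) = T ∨ F = T
Thus Statement 3 is true.

True statements: 3.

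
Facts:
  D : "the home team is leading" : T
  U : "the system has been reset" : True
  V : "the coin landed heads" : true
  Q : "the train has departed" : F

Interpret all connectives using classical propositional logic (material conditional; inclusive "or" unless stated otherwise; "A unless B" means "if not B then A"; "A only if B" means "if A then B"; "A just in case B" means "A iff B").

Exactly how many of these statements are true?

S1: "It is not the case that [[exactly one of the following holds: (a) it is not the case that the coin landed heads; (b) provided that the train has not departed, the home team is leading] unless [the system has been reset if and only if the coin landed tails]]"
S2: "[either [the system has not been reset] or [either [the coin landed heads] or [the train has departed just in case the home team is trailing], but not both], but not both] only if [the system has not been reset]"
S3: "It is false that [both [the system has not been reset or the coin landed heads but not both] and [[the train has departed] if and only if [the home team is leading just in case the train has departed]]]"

S1: In symbols: ¬((¬V ⊕ (¬Q → D)) ∨ (U ↔ ¬V))

¬V = ¬T = F
¬Q = ¬F = T
¬Q → D = T → T = T
¬V ⊕ (¬Q → D) = F ⊕ T = T
¬V = ¬T = F
U ↔ ¬V = T ↔ F = F
(¬V ⊕ (¬Q → D)) ∨ (U ↔ ¬V) = T ∨ F = T
¬((¬V ⊕ (¬Q → D)) ∨ (U ↔ ¬V)) = ¬T = F
Thus S1 is false.

S2: Parsed as (¬U ⊕ (V ⊕ (Q ↔ ¬D))) → ¬U

¬U = ¬T = F
¬D = ¬T = F
Q ↔ ¬D = F ↔ F = T
V ⊕ (Q ↔ ¬D) = T ⊕ T = F
¬U ⊕ (V ⊕ (Q ↔ ¬D)) = F ⊕ F = F
¬U = ¬T = F
(¬U ⊕ (V ⊕ (Q ↔ ¬D))) → ¬U = F → F = T
So S2 is true.

S3: Formalization: ¬((¬U ⊕ V) ∧ (Q ↔ (D ↔ Q)))

¬U = ¬T = F
¬U ⊕ V = F ⊕ T = T
D ↔ Q = T ↔ F = F
Q ↔ (D ↔ Q) = F ↔ F = T
(¬U ⊕ V) ∧ (Q ↔ (D ↔ Q)) = T ∧ T = T
¬((¬U ⊕ V) ∧ (Q ↔ (D ↔ Q))) = ¬T = F
Thus S3 is false.

Count: 1.

1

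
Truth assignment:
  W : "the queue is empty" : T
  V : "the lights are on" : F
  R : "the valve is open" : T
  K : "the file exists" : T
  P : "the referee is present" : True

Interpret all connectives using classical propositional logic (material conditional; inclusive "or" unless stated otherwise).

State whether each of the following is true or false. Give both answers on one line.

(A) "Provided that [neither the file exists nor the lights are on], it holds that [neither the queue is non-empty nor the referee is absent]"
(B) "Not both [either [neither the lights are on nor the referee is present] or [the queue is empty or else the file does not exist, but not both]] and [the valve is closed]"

(A): This is (K nor V) -> (not W nor not P).

K nor V = True nor False = False
not W = not True = False
not P = not True = False
not W nor not P = False nor False = True
(K nor V) -> (not W nor not P) = False -> True = True
Hence (A) is true.

(B): Parsed as ((V nor P) or (W xor not K)) nand not R

V nor P = False nor True = False
not K = not True = False
W xor not K = True xor False = True
(V nor P) or (W xor not K) = False or True = True
not R = not True = False
((V nor P) or (W xor not K)) nand not R = True nand False = True
Hence (B) is true.

(A) T / (B) T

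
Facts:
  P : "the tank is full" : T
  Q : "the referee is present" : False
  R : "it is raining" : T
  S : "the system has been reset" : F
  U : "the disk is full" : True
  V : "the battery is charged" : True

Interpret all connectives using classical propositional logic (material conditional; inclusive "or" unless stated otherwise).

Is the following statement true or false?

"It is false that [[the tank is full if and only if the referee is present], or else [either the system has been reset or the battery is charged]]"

The statement is false.

This is ¬((P ↔ Q) ∨ (S ∨ V)).

P ↔ Q = T ↔ F = F
S ∨ V = F ∨ T = T
(P ↔ Q) ∨ (S ∨ V) = F ∨ T = T
¬((P ↔ Q) ∨ (S ∨ V)) = ¬T = F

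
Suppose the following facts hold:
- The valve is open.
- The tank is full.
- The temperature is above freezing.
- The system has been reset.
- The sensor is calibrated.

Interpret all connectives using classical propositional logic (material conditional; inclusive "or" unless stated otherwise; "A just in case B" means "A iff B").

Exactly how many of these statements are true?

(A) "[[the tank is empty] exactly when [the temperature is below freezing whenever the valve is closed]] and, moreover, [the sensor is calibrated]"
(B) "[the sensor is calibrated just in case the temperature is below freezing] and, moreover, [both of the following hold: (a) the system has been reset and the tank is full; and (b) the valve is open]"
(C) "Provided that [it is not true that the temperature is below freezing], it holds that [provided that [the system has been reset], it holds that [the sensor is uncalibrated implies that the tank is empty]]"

1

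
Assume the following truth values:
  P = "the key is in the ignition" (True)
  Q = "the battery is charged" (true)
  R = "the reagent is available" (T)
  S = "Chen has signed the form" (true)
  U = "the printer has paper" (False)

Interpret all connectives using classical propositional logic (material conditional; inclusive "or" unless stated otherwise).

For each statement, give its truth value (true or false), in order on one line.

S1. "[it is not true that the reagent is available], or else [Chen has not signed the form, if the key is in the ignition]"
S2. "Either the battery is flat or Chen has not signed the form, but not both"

S1: In symbols: ¬R ∨ (P → ¬S)

¬R = ¬T = F
¬S = ¬T = F
P → ¬S = T → F = F
¬R ∨ (P → ¬S) = F ∨ F = F
Thus S1 is false.

S2: In symbols: ¬Q ⊕ ¬S

¬Q = ¬T = F
¬S = ¬T = F
¬Q ⊕ ¬S = F ⊕ F = F
So S2 is false.

S1 False, S2 False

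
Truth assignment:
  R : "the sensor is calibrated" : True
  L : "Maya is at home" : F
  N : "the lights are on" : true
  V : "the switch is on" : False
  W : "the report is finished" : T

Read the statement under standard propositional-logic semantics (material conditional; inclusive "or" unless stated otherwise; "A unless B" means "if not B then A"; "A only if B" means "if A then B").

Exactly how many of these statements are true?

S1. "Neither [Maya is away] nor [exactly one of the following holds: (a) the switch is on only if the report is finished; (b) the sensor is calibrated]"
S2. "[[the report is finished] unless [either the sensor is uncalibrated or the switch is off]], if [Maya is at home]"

1

S1: Formalization: ~L nor ((V -> W) xor R)

~L = ~F = T
V -> W = F -> T = T
(V -> W) xor R = T xor T = F
~L nor ((V -> W) xor R) = T nor F = F
So S1 is false.

S2: Formalization: L -> (W | (~R | ~V))

~R = ~T = F
~V = ~F = T
~R | ~V = F | T = T
W | (~R | ~V) = T | T = T
L -> (W | (~R | ~V)) = F -> T = T
Hence S2 is true.

True statements: 1 (S2).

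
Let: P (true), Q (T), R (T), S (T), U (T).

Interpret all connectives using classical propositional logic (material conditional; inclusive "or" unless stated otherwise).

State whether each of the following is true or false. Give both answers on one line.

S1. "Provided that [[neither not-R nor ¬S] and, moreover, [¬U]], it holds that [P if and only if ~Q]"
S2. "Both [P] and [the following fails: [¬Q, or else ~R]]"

S1 T, S2 T

S1: In symbols: ((not R nor not S) and not U) -> (P iff not Q)

not R = not True = False
not S = not True = False
not R nor not S = False nor False = True
not U = not True = False
(not R nor not S) and not U = True and False = False
not Q = not True = False
P iff not Q = True iff False = False
((not R nor not S) and not U) -> (P iff not Q) = False -> False = True
Thus S1 is true.

S2: This is P and not (not Q or not R).

not Q = not True = False
not R = not True = False
not Q or not R = False or False = False
not (not Q or not R) = not False = True
P and not (not Q or not R) = True and True = True
Thus S2 is true.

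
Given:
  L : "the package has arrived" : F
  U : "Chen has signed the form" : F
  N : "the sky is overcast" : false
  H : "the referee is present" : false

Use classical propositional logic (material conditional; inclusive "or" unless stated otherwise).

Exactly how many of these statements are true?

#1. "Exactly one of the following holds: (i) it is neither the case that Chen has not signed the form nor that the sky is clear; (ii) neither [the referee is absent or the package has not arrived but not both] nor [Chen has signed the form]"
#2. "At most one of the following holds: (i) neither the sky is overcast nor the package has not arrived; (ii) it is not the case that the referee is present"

#1: In symbols: (¬U ↓ ¬N) ⊕ ((¬H ⊕ ¬L) ↓ U)

¬U = ¬F = T
¬N = ¬F = T
¬U ↓ ¬N = T ↓ T = F
¬H = ¬F = T
¬L = ¬F = T
¬H ⊕ ¬L = T ⊕ T = F
(¬H ⊕ ¬L) ↓ U = F ↓ F = T
(¬U ↓ ¬N) ⊕ ((¬H ⊕ ¬L) ↓ U) = F ⊕ T = T
So #1 is true.

#2: This is (N ↓ ¬L) ↑ ¬H.

¬L = ¬F = T
N ↓ ¬L = F ↓ T = F
¬H = ¬F = T
(N ↓ ¬L) ↑ ¬H = F ↑ T = T
Thus #2 is true.

True statements: 2 (#1, #2).

2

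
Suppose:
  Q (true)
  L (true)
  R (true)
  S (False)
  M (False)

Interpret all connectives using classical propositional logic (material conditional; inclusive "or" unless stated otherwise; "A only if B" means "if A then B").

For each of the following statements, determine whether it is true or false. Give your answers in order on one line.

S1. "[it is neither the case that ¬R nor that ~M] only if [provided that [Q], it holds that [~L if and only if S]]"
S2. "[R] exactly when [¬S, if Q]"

S1 True, S2 True

S1: Parsed as (¬R ↓ ¬M) → (Q → (¬L ↔ S))

¬R = ¬T = F
¬M = ¬F = T
¬R ↓ ¬M = F ↓ T = F
¬L = ¬T = F
¬L ↔ S = F ↔ F = T
Q → (¬L ↔ S) = T → T = T
(¬R ↓ ¬M) → (Q → (¬L ↔ S)) = F → T = T
So S1 is true.

S2: This is R ↔ (Q → ¬S).

¬S = ¬F = T
Q → ¬S = T → T = T
R ↔ (Q → ¬S) = T ↔ T = T
Thus S2 is true.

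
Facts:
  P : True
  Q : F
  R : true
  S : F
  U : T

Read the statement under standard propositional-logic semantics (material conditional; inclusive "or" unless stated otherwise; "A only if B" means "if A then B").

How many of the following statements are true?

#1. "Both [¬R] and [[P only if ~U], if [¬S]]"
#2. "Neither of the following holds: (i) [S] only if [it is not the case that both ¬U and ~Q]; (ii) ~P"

0

#1: This is ~R & (~S -> (P -> ~U)).

~R = ~T = F
~S = ~F = T
~U = ~T = F
P -> ~U = T -> F = F
~S -> (P -> ~U) = T -> F = F
~R & (~S -> (P -> ~U)) = F & F = F
Thus #1 is false.

#2: This is (S -> (~U nand ~Q)) nor ~P.

~U = ~T = F
~Q = ~F = T
~U nand ~Q = F nand T = T
S -> (~U nand ~Q) = F -> T = T
~P = ~T = F
(S -> (~U nand ~Q)) nor ~P = T nor F = F
Hence #2 is false.

True statements: 0 (none).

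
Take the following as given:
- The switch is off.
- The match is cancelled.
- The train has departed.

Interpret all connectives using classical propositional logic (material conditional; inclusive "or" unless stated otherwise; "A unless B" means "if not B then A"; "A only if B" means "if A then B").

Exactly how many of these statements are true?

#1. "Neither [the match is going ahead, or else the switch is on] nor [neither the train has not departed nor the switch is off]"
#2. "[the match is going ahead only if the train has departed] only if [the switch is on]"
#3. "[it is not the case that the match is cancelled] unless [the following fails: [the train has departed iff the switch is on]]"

Let Q = "the match is cancelled" (True), P = "the switch is on" (False), R = "the train has departed" (True).

#1: Formalization: (not Q or P) nor (not R nor not P)

not Q = not True = False
not Q or P = False or False = False
not R = not True = False
not P = not False = True
not R nor not P = False nor True = False
(not Q or P) nor (not R nor not P) = False nor False = True
Hence #1 is true.

#2: This is (not Q -> R) -> P.

not Q = not True = False
not Q -> R = False -> True = True
(not Q -> R) -> P = True -> False = False
Hence #2 is false.

#3: Formalization: not Q or not (R iff P)

not Q = not True = False
R iff P = True iff False = False
not (R iff P) = not False = True
not Q or not (R iff P) = False or True = True
Hence #3 is true.

True statements: 2.

2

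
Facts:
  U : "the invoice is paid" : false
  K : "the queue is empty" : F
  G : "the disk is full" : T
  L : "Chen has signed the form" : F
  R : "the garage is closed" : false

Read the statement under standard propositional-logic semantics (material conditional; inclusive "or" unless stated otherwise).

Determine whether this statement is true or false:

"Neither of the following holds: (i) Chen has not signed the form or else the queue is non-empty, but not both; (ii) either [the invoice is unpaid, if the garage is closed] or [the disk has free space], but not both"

The statement is false.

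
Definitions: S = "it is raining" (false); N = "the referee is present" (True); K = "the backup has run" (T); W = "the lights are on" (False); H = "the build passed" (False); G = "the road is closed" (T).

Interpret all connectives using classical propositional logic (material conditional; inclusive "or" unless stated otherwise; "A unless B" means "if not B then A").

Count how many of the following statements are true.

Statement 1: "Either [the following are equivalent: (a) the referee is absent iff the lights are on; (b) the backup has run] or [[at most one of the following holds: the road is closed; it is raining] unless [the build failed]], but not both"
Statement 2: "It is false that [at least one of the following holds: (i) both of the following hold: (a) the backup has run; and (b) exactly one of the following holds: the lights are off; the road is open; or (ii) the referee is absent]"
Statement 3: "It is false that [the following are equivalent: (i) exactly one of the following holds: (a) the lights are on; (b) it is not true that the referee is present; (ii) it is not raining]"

1

Statement 1: This is ((not N iff W) iff K) xor ((G nand S) or not H).

not N = not True = False
not N iff W = False iff False = True
(not N iff W) iff K = True iff True = True
G nand S = True nand False = True
not H = not False = True
(G nand S) or not H = True or True = True
((not N iff W) iff K) xor ((G nand S) or not H) = True xor True = False
Thus Statement 1 is false.

Statement 2: In symbols: not ((K and (not W xor not G)) or not N)

not W = not False = True
not G = not True = False
not W xor not G = True xor False = True
K and (not W xor not G) = True and True = True
not N = not True = False
(K and (not W xor not G)) or not N = True or False = True
not ((K and (not W xor not G)) or not N) = not True = False
So Statement 2 is false.

Statement 3: Formalization: not ((W xor not N) iff not S)

not N = not True = False
W xor not N = False xor False = False
not S = not False = True
(W xor not N) iff not S = False iff True = False
not ((W xor not N) iff not S) = not False = True
Hence Statement 3 is true.

Count: 1.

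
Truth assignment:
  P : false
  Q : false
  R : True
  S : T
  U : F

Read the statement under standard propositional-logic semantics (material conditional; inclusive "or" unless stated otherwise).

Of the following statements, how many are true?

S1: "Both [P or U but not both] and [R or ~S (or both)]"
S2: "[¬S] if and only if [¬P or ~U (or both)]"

0

S1: This is (P ⊕ U) ∧ (R ∨ ¬S).

P ⊕ U = F ⊕ F = F
¬S = ¬T = F
R ∨ ¬S = T ∨ F = T
(P ⊕ U) ∧ (R ∨ ¬S) = F ∧ T = F
So S1 is false.

S2: In symbols: ¬S ↔ (¬P ∨ ¬U)

¬S = ¬T = F
¬P = ¬F = T
¬U = ¬F = T
¬P ∨ ¬U = T ∨ T = T
¬S ↔ (¬P ∨ ¬U) = F ↔ T = F
So S2 is false.

True statements: 0 (none).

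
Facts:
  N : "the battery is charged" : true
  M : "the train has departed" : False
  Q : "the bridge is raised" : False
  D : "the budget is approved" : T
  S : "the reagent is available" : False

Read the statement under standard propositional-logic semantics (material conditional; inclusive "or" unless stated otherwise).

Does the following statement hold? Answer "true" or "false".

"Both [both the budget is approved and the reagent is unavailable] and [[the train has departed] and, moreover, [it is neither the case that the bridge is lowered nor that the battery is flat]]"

The statement is false.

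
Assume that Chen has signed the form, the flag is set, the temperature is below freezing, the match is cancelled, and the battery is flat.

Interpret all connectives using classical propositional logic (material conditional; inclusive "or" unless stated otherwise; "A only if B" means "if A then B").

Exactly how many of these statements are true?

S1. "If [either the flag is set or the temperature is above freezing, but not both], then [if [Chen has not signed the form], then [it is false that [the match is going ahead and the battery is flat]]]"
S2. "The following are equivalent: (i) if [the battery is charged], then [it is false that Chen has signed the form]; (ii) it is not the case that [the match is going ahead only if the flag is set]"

Let Q = "the flag is set" (T), R = "the temperature is below freezing" (T), P = "Chen has signed the form" (T), S = "the match is cancelled" (T), U = "the battery is charged" (F).

S1: In symbols: (Q xor ~R) -> (~P -> ~(~S & ~U))

~R = ~T = F
Q xor ~R = T xor F = T
~P = ~T = F
~S = ~T = F
~U = ~F = T
~S & ~U = F & T = F
~(~S & ~U) = ~F = T
~P -> ~(~S & ~U) = F -> T = T
(Q xor ~R) -> (~P -> ~(~S & ~U)) = T -> T = T
So S1 is true.

S2: In symbols: (U -> ~P) <-> ~(~S -> Q)

~P = ~T = F
U -> ~P = F -> F = T
~S = ~T = F
~S -> Q = F -> T = T
~(~S -> Q) = ~T = F
(U -> ~P) <-> ~(~S -> Q) = T <-> F = F
Hence S2 is false.

True statements: 1.

1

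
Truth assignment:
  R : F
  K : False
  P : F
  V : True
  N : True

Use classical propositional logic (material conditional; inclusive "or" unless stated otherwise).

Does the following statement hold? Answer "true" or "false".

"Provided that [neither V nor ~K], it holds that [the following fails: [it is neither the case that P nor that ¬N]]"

True

Values: V=True, K=False, P=False, N=True.
Parsed as (V nor not K) -> not (P nor not N)

not K = not False = True
V nor not K = True nor True = False
not N = not True = False
P nor not N = False nor False = True
not (P nor not N) = not True = False
(V nor not K) -> not (P nor not N) = False -> False = True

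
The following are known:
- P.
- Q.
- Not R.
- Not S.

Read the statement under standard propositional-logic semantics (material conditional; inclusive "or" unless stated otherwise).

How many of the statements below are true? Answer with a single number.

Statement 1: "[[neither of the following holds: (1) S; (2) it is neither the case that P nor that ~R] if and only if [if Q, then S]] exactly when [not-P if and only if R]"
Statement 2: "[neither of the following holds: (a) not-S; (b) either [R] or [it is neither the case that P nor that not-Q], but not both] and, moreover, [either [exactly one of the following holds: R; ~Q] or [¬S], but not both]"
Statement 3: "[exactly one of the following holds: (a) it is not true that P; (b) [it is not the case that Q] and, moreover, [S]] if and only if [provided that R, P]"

0

Statement 1: Formalization: ((S nor (P nor not R)) iff (Q -> S)) iff (not P iff R)

not R = not False = True
P nor not R = True nor True = False
S nor (P nor not R) = False nor False = True
Q -> S = True -> False = False
(S nor (P nor not R)) iff (Q -> S) = True iff False = False
not P = not True = False
not P iff R = False iff False = True
((S nor (P nor not R)) iff (Q -> S)) iff (not P iff R) = False iff True = False
Hence Statement 1 is false.

Statement 2: Parsed as (not S nor (R xor (P nor not Q))) and ((R xor not Q) xor not S)

not S = not False = True
not Q = not True = False
P nor not Q = True nor False = False
R xor (P nor not Q) = False xor False = False
not S nor (R xor (P nor not Q)) = True nor False = False
not Q = not True = False
R xor not Q = False xor False = False
not S = not False = True
(R xor not Q) xor not S = False xor True = True
(not S nor (R xor (P nor not Q))) and ((R xor not Q) xor not S) = False and True = False
Thus Statement 2 is false.

Statement 3: This is (not P xor (not Q and S)) iff (R -> P).

not P = not True = False
not Q = not True = False
not Q and S = False and False = False
not P xor (not Q and S) = False xor False = False
R -> P = False -> True = True
(not P xor (not Q and S)) iff (R -> P) = False iff True = False
Thus Statement 3 is false.

Count: 0.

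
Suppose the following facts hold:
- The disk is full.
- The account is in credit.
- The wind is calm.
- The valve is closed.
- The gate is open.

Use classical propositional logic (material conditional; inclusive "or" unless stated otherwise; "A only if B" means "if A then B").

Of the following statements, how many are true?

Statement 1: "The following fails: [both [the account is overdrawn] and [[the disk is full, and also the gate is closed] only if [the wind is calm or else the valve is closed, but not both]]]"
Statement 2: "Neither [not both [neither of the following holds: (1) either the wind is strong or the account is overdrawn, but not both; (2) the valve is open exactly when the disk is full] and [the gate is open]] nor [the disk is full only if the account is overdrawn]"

2

Let W = "the account is overdrawn" (F), H = "the disk is full" (T), R = "the gate is open" (T), L = "the wind is strong" (F), D = "the valve is open" (F).

Statement 1: This is ¬(W ∧ ((H ∧ ¬R) → (¬L ⊕ ¬D))).

¬R = ¬T = F
H ∧ ¬R = T ∧ F = F
¬L = ¬F = T
¬D = ¬F = T
¬L ⊕ ¬D = T ⊕ T = F
(H ∧ ¬R) → (¬L ⊕ ¬D) = F → F = T
W ∧ ((H ∧ ¬R) → (¬L ⊕ ¬D)) = F ∧ T = F
¬(W ∧ ((H ∧ ¬R) → (¬L ⊕ ¬D))) = ¬F = T
Thus Statement 1 is true.

Statement 2: Formalization: (((L ⊕ W) ↓ (D ↔ H)) ↑ R) ↓ (H → W)

L ⊕ W = F ⊕ F = F
D ↔ H = F ↔ T = F
(L ⊕ W) ↓ (D ↔ H) = F ↓ F = T
((L ⊕ W) ↓ (D ↔ H)) ↑ R = T ↑ T = F
H → W = T → F = F
(((L ⊕ W) ↓ (D ↔ H)) ↑ R) ↓ (H → W) = F ↓ F = T
So Statement 2 is true.

Count: 2.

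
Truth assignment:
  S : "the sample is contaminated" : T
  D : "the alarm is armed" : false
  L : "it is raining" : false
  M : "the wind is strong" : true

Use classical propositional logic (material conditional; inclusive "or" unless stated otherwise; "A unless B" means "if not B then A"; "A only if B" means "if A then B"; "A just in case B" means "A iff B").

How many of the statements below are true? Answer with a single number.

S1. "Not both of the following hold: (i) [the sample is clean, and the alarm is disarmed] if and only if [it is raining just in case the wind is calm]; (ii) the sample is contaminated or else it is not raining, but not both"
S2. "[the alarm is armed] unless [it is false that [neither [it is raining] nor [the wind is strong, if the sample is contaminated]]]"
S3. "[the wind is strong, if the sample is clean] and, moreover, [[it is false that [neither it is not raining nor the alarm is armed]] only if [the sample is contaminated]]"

3

S1: Parsed as ((not S and not D) iff (L iff not M)) nand (S xor not L)

not S = not True = False
not D = not False = True
not S and not D = False and True = False
not M = not True = False
L iff not M = False iff False = True
(not S and not D) iff (L iff not M) = False iff True = False
not L = not False = True
S xor not L = True xor True = False
((not S and not D) iff (L iff not M)) nand (S xor not L) = False nand False = True
Thus S1 is true.

S2: Formalization: D or not (L nor (S -> M))

S -> M = True -> True = True
L nor (S -> M) = False nor True = False
not (L nor (S -> M)) = not False = True
D or not (L nor (S -> M)) = False or True = True
Hence S2 is true.

S3: In symbols: (not S -> M) and (not (not L nor D) -> S)

not S = not True = False
not S -> M = False -> True = True
not L = not False = True
not L nor D = True nor False = False
not (not L nor D) = not False = True
not (not L nor D) -> S = True -> True = True
(not S -> M) and (not (not L nor D) -> S) = True and True = True
Thus S3 is true.

True statements: 3.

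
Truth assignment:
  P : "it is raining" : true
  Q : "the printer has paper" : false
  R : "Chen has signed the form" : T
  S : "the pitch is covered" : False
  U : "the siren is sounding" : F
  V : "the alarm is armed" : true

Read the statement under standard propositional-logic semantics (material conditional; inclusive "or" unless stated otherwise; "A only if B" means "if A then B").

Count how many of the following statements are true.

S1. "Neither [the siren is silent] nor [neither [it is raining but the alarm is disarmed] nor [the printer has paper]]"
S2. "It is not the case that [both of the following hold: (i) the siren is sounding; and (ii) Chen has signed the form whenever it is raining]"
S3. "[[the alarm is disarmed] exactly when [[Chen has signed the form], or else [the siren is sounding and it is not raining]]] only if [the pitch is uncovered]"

S1: Formalization: not U nor ((P and not V) nor Q)

not U = not False = True
not V = not True = False
P and not V = True and False = False
(P and not V) nor Q = False nor False = True
not U nor ((P and not V) nor Q) = True nor True = False
Hence S1 is false.

S2: Parsed as not (U and (P -> R))

P -> R = True -> True = True
U and (P -> R) = False and True = False
not (U and (P -> R)) = not False = True
Thus S2 is true.

S3: Parsed as (not V iff (R or (U and not P))) -> not S

not V = not True = False
not P = not True = False
U and not P = False and False = False
R or (U and not P) = True or False = True
not V iff (R or (U and not P)) = False iff True = False
not S = not False = True
(not V iff (R or (U and not P))) -> not S = False -> True = True
Hence S3 is true.

2 of the 3 statements are true (S2, S3).

2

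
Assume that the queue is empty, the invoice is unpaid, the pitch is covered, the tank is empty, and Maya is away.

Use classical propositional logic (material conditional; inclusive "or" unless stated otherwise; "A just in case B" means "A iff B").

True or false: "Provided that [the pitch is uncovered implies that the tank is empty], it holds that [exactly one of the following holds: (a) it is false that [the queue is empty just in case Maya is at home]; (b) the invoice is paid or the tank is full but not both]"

Let R = "the pitch is covered" (T), S = "the tank is full" (F), P = "the queue is empty" (T), U = "Maya is at home" (F), Q = "the invoice is paid" (F).
Formalization: (¬R → ¬S) → (¬(P ↔ U) ⊕ (Q ⊕ S))

¬R = ¬T = F
¬S = ¬F = T
¬R → ¬S = F → T = T
P ↔ U = T ↔ F = F
¬(P ↔ U) = ¬F = T
Q ⊕ S = F ⊕ F = F
¬(P ↔ U) ⊕ (Q ⊕ S) = T ⊕ F = T
(¬R → ¬S) → (¬(P ↔ U) ⊕ (Q ⊕ S)) = T → T = T

True.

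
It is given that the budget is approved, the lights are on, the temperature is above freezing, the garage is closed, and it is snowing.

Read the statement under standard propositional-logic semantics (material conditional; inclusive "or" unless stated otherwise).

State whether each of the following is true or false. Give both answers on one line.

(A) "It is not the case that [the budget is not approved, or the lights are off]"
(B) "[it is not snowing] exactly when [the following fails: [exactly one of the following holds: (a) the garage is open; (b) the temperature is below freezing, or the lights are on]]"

(A) true; (B) true

Let V = "the budget is approved" (True), M = "the lights are on" (True), H = "it is snowing" (True), D = "the garage is closed" (True), S = "the temperature is below freezing" (False).

(A): Formalization: not (not V or not M)

not V = not True = False
not M = not True = False
not V or not M = False or False = False
not (not V or not M) = not False = True
Thus (A) is true.

(B): Parsed as not H iff not (not D xor (S or M))

not H = not True = False
not D = not True = False
S or M = False or True = True
not D xor (S or M) = False xor True = True
not (not D xor (S or M)) = not True = False
not H iff not (not D xor (S or M)) = False iff False = True
Hence (B) is true.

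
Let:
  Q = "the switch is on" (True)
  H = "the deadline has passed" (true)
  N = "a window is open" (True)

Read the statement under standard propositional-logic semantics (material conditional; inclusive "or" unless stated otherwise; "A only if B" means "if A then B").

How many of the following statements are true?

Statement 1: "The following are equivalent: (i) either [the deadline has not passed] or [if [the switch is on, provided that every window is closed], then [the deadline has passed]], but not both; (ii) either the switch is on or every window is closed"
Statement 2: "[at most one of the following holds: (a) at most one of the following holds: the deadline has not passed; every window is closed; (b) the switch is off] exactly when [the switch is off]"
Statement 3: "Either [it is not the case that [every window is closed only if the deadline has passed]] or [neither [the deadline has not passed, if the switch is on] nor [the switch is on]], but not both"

Statement 1: Formalization: (¬H ⊕ ((¬N → Q) → H)) ↔ (Q ∨ ¬N)

¬H = ¬T = F
¬N = ¬T = F
¬N → Q = F → T = T
(¬N → Q) → H = T → T = T
¬H ⊕ ((¬N → Q) → H) = F ⊕ T = T
¬N = ¬T = F
Q ∨ ¬N = T ∨ F = T
(¬H ⊕ ((¬N → Q) → H)) ↔ (Q ∨ ¬N) = T ↔ T = T
Thus Statement 1 is true.

Statement 2: Formalization: ((¬H ↑ ¬N) ↑ ¬Q) ↔ ¬Q

¬H = ¬T = F
¬N = ¬T = F
¬H ↑ ¬N = F ↑ F = T
¬Q = ¬T = F
(¬H ↑ ¬N) ↑ ¬Q = T ↑ F = T
¬Q = ¬T = F
((¬H ↑ ¬N) ↑ ¬Q) ↔ ¬Q = T ↔ F = F
Hence Statement 2 is false.

Statement 3: In symbols: ¬(¬N → H) ⊕ ((Q → ¬H) ↓ Q)

¬N = ¬T = F
¬N → H = F → T = T
¬(¬N → H) = ¬T = F
¬H = ¬T = F
Q → ¬H = T → F = F
(Q → ¬H) ↓ Q = F ↓ T = F
¬(¬N → H) ⊕ ((Q → ¬H) ↓ Q) = F ⊕ F = F
So Statement 3 is false.

True statements: 1 (Statement 1).

1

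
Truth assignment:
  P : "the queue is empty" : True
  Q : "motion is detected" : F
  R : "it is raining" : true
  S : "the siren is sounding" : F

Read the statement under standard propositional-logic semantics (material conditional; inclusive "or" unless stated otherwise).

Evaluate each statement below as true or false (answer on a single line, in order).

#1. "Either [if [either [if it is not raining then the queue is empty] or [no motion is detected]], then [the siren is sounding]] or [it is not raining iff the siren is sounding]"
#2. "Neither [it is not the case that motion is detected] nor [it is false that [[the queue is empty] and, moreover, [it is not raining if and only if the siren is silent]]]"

#1: In symbols: (((~R -> P) | ~Q) -> S) | (~R <-> S)

~R = ~T = F
~R -> P = F -> T = T
~Q = ~F = T
(~R -> P) | ~Q = T | T = T
((~R -> P) | ~Q) -> S = T -> F = F
~R = ~T = F
~R <-> S = F <-> F = T
(((~R -> P) | ~Q) -> S) | (~R <-> S) = F | T = T
So #1 is true.

#2: Formalization: ~Q nor ~(P & (~R <-> ~S))

~Q = ~F = T
~R = ~T = F
~S = ~F = T
~R <-> ~S = F <-> T = F
P & (~R <-> ~S) = T & F = F
~(P & (~R <-> ~S)) = ~F = T
~Q nor ~(P & (~R <-> ~S)) = T nor T = F
Thus #2 is false.

#1 True; #2 False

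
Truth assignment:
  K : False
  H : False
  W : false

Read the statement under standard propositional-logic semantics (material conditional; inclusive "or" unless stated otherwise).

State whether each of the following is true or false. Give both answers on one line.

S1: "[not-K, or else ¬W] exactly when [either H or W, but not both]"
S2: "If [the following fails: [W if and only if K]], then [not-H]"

S1 F, S2 T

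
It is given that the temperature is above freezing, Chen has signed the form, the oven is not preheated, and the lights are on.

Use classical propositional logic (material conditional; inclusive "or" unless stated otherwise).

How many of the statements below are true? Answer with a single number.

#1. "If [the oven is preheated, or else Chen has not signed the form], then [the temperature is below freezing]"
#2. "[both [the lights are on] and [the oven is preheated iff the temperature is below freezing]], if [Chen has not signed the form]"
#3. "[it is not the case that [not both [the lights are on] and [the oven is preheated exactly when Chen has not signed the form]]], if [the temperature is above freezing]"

Let R = "the oven is preheated" (F), Q = "Chen has signed the form" (T), P = "the temperature is below freezing" (F), S = "the lights are on" (T).

#1: In symbols: (R | ~Q) -> P

~Q = ~T = F
R | ~Q = F | F = F
(R | ~Q) -> P = F -> F = T
Thus #1 is true.

#2: In symbols: ~Q -> (S & (R <-> P))

~Q = ~T = F
R <-> P = F <-> F = T
S & (R <-> P) = T & T = T
~Q -> (S & (R <-> P)) = F -> T = T
Thus #2 is true.

#3: Formalization: ~P -> ~(S nand (R <-> ~Q))

~P = ~F = T
~Q = ~T = F
R <-> ~Q = F <-> F = T
S nand (R <-> ~Q) = T nand T = F
~(S nand (R <-> ~Q)) = ~F = T
~P -> ~(S nand (R <-> ~Q)) = T -> T = T
Hence #3 is true.

Count: 3.

3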